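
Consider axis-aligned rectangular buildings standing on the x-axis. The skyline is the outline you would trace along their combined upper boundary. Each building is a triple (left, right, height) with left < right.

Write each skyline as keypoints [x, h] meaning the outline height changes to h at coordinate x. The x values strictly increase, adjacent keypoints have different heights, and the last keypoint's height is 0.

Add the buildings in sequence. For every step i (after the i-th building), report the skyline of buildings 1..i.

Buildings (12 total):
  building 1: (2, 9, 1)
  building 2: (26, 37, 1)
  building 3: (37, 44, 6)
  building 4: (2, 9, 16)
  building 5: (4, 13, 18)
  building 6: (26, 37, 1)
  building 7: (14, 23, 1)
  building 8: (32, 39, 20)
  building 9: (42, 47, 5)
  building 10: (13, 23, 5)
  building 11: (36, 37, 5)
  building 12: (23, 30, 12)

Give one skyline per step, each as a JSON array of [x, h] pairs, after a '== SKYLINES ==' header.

== SKYLINES ==
[[2,1],[9,0]]
[[2,1],[9,0],[26,1],[37,0]]
[[2,1],[9,0],[26,1],[37,6],[44,0]]
[[2,16],[9,0],[26,1],[37,6],[44,0]]
[[2,16],[4,18],[13,0],[26,1],[37,6],[44,0]]
[[2,16],[4,18],[13,0],[26,1],[37,6],[44,0]]
[[2,16],[4,18],[13,0],[14,1],[23,0],[26,1],[37,6],[44,0]]
[[2,16],[4,18],[13,0],[14,1],[23,0],[26,1],[32,20],[39,6],[44,0]]
[[2,16],[4,18],[13,0],[14,1],[23,0],[26,1],[32,20],[39,6],[44,5],[47,0]]
[[2,16],[4,18],[13,5],[23,0],[26,1],[32,20],[39,6],[44,5],[47,0]]
[[2,16],[4,18],[13,5],[23,0],[26,1],[32,20],[39,6],[44,5],[47,0]]
[[2,16],[4,18],[13,5],[23,12],[30,1],[32,20],[39,6],[44,5],[47,0]]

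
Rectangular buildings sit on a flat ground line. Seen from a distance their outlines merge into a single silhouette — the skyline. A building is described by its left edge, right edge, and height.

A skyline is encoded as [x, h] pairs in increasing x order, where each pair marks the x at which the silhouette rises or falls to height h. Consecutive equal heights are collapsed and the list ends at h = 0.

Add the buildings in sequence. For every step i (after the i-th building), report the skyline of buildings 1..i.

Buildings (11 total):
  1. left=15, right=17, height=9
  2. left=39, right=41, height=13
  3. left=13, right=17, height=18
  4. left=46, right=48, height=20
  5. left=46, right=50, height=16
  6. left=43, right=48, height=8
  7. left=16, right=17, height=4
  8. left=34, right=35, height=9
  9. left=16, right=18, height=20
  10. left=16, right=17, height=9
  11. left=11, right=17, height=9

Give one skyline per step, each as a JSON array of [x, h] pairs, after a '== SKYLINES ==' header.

== SKYLINES ==
[[15,9],[17,0]]
[[15,9],[17,0],[39,13],[41,0]]
[[13,18],[17,0],[39,13],[41,0]]
[[13,18],[17,0],[39,13],[41,0],[46,20],[48,0]]
[[13,18],[17,0],[39,13],[41,0],[46,20],[48,16],[50,0]]
[[13,18],[17,0],[39,13],[41,0],[43,8],[46,20],[48,16],[50,0]]
[[13,18],[17,0],[39,13],[41,0],[43,8],[46,20],[48,16],[50,0]]
[[13,18],[17,0],[34,9],[35,0],[39,13],[41,0],[43,8],[46,20],[48,16],[50,0]]
[[13,18],[16,20],[18,0],[34,9],[35,0],[39,13],[41,0],[43,8],[46,20],[48,16],[50,0]]
[[13,18],[16,20],[18,0],[34,9],[35,0],[39,13],[41,0],[43,8],[46,20],[48,16],[50,0]]
[[11,9],[13,18],[16,20],[18,0],[34,9],[35,0],[39,13],[41,0],[43,8],[46,20],[48,16],[50,0]]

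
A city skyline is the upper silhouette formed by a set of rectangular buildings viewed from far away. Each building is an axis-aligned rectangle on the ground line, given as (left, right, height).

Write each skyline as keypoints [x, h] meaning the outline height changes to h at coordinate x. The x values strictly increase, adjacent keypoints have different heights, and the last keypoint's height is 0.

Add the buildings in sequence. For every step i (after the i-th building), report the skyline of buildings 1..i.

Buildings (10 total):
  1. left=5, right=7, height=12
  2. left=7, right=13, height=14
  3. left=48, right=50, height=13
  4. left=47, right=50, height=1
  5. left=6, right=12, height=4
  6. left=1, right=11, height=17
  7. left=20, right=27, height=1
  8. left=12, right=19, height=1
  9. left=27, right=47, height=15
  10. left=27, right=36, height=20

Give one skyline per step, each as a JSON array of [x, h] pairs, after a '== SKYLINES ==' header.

== SKYLINES ==
[[5,12],[7,0]]
[[5,12],[7,14],[13,0]]
[[5,12],[7,14],[13,0],[48,13],[50,0]]
[[5,12],[7,14],[13,0],[47,1],[48,13],[50,0]]
[[5,12],[7,14],[13,0],[47,1],[48,13],[50,0]]
[[1,17],[11,14],[13,0],[47,1],[48,13],[50,0]]
[[1,17],[11,14],[13,0],[20,1],[27,0],[47,1],[48,13],[50,0]]
[[1,17],[11,14],[13,1],[19,0],[20,1],[27,0],[47,1],[48,13],[50,0]]
[[1,17],[11,14],[13,1],[19,0],[20,1],[27,15],[47,1],[48,13],[50,0]]
[[1,17],[11,14],[13,1],[19,0],[20,1],[27,20],[36,15],[47,1],[48,13],[50,0]]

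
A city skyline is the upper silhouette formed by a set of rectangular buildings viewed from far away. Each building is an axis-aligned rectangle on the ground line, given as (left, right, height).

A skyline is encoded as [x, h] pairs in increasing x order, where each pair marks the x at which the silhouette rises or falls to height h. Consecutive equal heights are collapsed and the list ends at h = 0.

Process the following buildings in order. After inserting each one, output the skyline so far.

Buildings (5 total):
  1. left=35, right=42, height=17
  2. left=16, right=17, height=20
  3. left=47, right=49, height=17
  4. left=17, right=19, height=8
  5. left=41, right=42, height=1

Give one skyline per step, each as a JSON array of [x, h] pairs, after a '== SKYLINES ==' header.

== SKYLINES ==
[[35,17],[42,0]]
[[16,20],[17,0],[35,17],[42,0]]
[[16,20],[17,0],[35,17],[42,0],[47,17],[49,0]]
[[16,20],[17,8],[19,0],[35,17],[42,0],[47,17],[49,0]]
[[16,20],[17,8],[19,0],[35,17],[42,0],[47,17],[49,0]]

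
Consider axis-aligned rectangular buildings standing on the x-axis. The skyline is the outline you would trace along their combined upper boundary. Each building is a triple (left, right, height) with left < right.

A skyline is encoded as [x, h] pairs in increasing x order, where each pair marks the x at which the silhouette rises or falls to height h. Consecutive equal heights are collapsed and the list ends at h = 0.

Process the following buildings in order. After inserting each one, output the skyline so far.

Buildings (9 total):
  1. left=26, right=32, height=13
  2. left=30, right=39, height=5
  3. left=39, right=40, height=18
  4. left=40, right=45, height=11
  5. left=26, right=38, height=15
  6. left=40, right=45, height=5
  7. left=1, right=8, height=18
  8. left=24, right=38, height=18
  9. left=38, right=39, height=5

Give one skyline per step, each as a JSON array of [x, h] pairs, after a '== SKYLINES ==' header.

== SKYLINES ==
[[26,13],[32,0]]
[[26,13],[32,5],[39,0]]
[[26,13],[32,5],[39,18],[40,0]]
[[26,13],[32,5],[39,18],[40,11],[45,0]]
[[26,15],[38,5],[39,18],[40,11],[45,0]]
[[26,15],[38,5],[39,18],[40,11],[45,0]]
[[1,18],[8,0],[26,15],[38,5],[39,18],[40,11],[45,0]]
[[1,18],[8,0],[24,18],[38,5],[39,18],[40,11],[45,0]]
[[1,18],[8,0],[24,18],[38,5],[39,18],[40,11],[45,0]]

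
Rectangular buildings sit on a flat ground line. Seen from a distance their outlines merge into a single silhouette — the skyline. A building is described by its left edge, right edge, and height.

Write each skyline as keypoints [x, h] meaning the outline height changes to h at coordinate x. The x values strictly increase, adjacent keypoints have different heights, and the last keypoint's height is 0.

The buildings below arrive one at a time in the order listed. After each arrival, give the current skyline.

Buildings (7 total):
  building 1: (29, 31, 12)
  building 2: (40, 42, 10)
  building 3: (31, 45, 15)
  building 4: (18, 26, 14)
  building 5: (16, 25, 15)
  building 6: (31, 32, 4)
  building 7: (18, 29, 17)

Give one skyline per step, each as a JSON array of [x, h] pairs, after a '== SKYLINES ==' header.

== SKYLINES ==
[[29,12],[31,0]]
[[29,12],[31,0],[40,10],[42,0]]
[[29,12],[31,15],[45,0]]
[[18,14],[26,0],[29,12],[31,15],[45,0]]
[[16,15],[25,14],[26,0],[29,12],[31,15],[45,0]]
[[16,15],[25,14],[26,0],[29,12],[31,15],[45,0]]
[[16,15],[18,17],[29,12],[31,15],[45,0]]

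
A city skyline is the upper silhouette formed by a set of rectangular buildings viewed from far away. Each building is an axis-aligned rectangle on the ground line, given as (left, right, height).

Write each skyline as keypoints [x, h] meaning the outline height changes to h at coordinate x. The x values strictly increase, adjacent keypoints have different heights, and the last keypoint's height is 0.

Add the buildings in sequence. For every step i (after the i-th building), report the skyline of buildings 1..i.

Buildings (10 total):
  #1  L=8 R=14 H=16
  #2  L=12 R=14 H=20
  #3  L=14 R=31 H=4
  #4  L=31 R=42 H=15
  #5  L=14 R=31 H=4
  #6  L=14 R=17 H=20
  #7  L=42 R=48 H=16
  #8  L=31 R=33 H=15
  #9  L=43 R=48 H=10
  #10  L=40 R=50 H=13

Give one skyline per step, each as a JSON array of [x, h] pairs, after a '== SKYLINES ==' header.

== SKYLINES ==
[[8,16],[14,0]]
[[8,16],[12,20],[14,0]]
[[8,16],[12,20],[14,4],[31,0]]
[[8,16],[12,20],[14,4],[31,15],[42,0]]
[[8,16],[12,20],[14,4],[31,15],[42,0]]
[[8,16],[12,20],[17,4],[31,15],[42,0]]
[[8,16],[12,20],[17,4],[31,15],[42,16],[48,0]]
[[8,16],[12,20],[17,4],[31,15],[42,16],[48,0]]
[[8,16],[12,20],[17,4],[31,15],[42,16],[48,0]]
[[8,16],[12,20],[17,4],[31,15],[42,16],[48,13],[50,0]]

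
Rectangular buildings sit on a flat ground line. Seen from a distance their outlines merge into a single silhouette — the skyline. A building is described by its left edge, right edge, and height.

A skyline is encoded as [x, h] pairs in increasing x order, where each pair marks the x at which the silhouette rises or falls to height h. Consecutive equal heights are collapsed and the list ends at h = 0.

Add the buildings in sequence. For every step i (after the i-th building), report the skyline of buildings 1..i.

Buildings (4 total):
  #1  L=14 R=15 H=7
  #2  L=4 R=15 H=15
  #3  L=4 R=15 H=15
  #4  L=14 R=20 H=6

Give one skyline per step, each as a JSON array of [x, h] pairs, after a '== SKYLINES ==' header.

== SKYLINES ==
[[14,7],[15,0]]
[[4,15],[15,0]]
[[4,15],[15,0]]
[[4,15],[15,6],[20,0]]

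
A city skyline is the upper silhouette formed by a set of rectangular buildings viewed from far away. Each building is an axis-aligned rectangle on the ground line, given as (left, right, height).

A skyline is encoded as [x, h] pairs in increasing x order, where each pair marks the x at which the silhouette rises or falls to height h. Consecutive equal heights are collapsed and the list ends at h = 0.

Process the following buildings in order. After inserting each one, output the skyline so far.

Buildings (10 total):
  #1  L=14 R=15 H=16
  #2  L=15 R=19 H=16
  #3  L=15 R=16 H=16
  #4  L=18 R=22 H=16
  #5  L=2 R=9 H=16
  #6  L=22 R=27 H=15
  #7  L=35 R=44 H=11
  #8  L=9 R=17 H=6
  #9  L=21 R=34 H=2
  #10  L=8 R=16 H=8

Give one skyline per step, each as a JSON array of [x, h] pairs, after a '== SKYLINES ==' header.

== SKYLINES ==
[[14,16],[15,0]]
[[14,16],[19,0]]
[[14,16],[19,0]]
[[14,16],[22,0]]
[[2,16],[9,0],[14,16],[22,0]]
[[2,16],[9,0],[14,16],[22,15],[27,0]]
[[2,16],[9,0],[14,16],[22,15],[27,0],[35,11],[44,0]]
[[2,16],[9,6],[14,16],[22,15],[27,0],[35,11],[44,0]]
[[2,16],[9,6],[14,16],[22,15],[27,2],[34,0],[35,11],[44,0]]
[[2,16],[9,8],[14,16],[22,15],[27,2],[34,0],[35,11],[44,0]]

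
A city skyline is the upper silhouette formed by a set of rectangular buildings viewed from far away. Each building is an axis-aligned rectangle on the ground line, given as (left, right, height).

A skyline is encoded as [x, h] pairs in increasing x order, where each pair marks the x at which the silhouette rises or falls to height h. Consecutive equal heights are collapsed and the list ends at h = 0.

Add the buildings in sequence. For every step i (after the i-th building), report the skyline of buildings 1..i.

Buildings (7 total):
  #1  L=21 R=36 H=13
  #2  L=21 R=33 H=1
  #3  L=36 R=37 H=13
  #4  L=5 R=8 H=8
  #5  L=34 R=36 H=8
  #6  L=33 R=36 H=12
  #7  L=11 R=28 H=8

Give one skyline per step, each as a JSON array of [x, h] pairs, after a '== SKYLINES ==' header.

== SKYLINES ==
[[21,13],[36,0]]
[[21,13],[36,0]]
[[21,13],[37,0]]
[[5,8],[8,0],[21,13],[37,0]]
[[5,8],[8,0],[21,13],[37,0]]
[[5,8],[8,0],[21,13],[37,0]]
[[5,8],[8,0],[11,8],[21,13],[37,0]]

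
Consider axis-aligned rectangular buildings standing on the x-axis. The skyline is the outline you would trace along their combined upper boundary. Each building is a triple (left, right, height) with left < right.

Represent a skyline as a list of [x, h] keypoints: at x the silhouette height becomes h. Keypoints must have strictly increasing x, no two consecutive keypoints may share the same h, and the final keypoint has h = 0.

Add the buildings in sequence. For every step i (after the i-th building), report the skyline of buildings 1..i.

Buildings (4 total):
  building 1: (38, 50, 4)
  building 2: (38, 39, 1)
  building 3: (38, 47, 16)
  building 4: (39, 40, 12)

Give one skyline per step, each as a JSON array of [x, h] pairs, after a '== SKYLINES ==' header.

== SKYLINES ==
[[38,4],[50,0]]
[[38,4],[50,0]]
[[38,16],[47,4],[50,0]]
[[38,16],[47,4],[50,0]]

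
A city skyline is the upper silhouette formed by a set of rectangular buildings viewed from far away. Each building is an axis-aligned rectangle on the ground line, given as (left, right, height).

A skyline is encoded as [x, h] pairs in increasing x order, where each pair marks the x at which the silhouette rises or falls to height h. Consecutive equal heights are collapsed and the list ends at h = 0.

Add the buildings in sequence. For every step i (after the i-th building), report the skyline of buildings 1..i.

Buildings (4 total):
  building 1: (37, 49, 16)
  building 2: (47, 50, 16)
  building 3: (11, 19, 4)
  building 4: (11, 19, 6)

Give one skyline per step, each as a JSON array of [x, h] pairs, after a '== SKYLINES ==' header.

== SKYLINES ==
[[37,16],[49,0]]
[[37,16],[50,0]]
[[11,4],[19,0],[37,16],[50,0]]
[[11,6],[19,0],[37,16],[50,0]]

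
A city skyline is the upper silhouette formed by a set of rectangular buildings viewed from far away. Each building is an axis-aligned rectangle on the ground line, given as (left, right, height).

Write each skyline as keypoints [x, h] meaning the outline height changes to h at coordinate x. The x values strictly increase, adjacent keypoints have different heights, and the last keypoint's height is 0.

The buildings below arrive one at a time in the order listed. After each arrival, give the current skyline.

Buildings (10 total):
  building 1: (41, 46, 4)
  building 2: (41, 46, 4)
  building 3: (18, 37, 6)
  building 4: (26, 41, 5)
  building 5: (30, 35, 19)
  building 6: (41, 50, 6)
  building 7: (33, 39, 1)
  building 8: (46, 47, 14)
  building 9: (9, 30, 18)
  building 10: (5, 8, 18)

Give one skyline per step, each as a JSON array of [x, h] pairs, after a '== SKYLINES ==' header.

== SKYLINES ==
[[41,4],[46,0]]
[[41,4],[46,0]]
[[18,6],[37,0],[41,4],[46,0]]
[[18,6],[37,5],[41,4],[46,0]]
[[18,6],[30,19],[35,6],[37,5],[41,4],[46,0]]
[[18,6],[30,19],[35,6],[37,5],[41,6],[50,0]]
[[18,6],[30,19],[35,6],[37,5],[41,6],[50,0]]
[[18,6],[30,19],[35,6],[37,5],[41,6],[46,14],[47,6],[50,0]]
[[9,18],[30,19],[35,6],[37,5],[41,6],[46,14],[47,6],[50,0]]
[[5,18],[8,0],[9,18],[30,19],[35,6],[37,5],[41,6],[46,14],[47,6],[50,0]]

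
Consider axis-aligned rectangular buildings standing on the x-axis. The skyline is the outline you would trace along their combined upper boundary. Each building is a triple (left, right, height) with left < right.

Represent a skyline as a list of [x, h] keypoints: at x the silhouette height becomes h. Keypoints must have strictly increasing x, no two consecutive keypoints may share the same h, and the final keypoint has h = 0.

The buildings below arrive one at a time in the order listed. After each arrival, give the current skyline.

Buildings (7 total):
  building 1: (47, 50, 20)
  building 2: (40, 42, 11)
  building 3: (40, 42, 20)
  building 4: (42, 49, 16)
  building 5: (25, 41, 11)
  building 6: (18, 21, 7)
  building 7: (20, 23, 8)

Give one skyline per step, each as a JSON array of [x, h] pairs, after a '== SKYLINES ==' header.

== SKYLINES ==
[[47,20],[50,0]]
[[40,11],[42,0],[47,20],[50,0]]
[[40,20],[42,0],[47,20],[50,0]]
[[40,20],[42,16],[47,20],[50,0]]
[[25,11],[40,20],[42,16],[47,20],[50,0]]
[[18,7],[21,0],[25,11],[40,20],[42,16],[47,20],[50,0]]
[[18,7],[20,8],[23,0],[25,11],[40,20],[42,16],[47,20],[50,0]]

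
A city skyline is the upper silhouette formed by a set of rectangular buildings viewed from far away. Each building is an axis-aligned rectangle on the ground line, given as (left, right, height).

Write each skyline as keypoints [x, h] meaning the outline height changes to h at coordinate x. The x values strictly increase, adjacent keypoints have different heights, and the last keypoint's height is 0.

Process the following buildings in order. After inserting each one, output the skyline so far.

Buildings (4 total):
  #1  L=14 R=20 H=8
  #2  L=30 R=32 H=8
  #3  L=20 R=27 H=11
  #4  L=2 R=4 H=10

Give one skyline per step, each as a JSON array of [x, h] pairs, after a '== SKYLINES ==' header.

== SKYLINES ==
[[14,8],[20,0]]
[[14,8],[20,0],[30,8],[32,0]]
[[14,8],[20,11],[27,0],[30,8],[32,0]]
[[2,10],[4,0],[14,8],[20,11],[27,0],[30,8],[32,0]]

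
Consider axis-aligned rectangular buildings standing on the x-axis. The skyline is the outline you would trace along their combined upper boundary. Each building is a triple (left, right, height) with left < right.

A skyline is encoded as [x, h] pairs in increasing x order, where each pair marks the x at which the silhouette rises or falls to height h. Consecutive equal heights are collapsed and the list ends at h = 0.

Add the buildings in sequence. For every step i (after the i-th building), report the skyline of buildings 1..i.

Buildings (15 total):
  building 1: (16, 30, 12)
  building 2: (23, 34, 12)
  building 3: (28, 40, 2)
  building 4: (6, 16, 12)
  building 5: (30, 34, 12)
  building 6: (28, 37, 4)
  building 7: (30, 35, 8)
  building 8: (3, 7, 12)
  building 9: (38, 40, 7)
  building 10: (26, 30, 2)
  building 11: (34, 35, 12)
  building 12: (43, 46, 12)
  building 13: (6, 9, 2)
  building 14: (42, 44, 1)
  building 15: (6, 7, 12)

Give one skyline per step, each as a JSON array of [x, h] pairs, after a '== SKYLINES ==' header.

== SKYLINES ==
[[16,12],[30,0]]
[[16,12],[34,0]]
[[16,12],[34,2],[40,0]]
[[6,12],[34,2],[40,0]]
[[6,12],[34,2],[40,0]]
[[6,12],[34,4],[37,2],[40,0]]
[[6,12],[34,8],[35,4],[37,2],[40,0]]
[[3,12],[34,8],[35,4],[37,2],[40,0]]
[[3,12],[34,8],[35,4],[37,2],[38,7],[40,0]]
[[3,12],[34,8],[35,4],[37,2],[38,7],[40,0]]
[[3,12],[35,4],[37,2],[38,7],[40,0]]
[[3,12],[35,4],[37,2],[38,7],[40,0],[43,12],[46,0]]
[[3,12],[35,4],[37,2],[38,7],[40,0],[43,12],[46,0]]
[[3,12],[35,4],[37,2],[38,7],[40,0],[42,1],[43,12],[46,0]]
[[3,12],[35,4],[37,2],[38,7],[40,0],[42,1],[43,12],[46,0]]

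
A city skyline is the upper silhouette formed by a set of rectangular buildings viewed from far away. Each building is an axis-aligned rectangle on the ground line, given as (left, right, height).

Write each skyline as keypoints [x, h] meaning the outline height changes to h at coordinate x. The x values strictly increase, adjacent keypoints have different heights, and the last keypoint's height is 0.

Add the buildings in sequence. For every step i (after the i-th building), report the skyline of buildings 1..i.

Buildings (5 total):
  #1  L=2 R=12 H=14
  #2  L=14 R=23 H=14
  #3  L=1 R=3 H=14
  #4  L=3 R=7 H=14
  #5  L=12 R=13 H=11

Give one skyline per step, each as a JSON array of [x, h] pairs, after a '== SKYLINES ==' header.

== SKYLINES ==
[[2,14],[12,0]]
[[2,14],[12,0],[14,14],[23,0]]
[[1,14],[12,0],[14,14],[23,0]]
[[1,14],[12,0],[14,14],[23,0]]
[[1,14],[12,11],[13,0],[14,14],[23,0]]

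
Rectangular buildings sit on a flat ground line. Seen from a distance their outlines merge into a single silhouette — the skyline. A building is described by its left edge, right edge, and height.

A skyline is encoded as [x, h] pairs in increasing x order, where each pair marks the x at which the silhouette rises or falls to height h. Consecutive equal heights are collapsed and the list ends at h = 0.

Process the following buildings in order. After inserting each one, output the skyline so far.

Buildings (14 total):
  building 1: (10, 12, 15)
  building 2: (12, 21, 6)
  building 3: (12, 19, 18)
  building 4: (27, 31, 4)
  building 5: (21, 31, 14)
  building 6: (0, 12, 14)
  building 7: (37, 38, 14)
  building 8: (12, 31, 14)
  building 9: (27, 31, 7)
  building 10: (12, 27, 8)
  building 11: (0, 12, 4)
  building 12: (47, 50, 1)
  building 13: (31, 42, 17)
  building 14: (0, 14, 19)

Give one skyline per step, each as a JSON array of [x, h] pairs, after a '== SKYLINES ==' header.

== SKYLINES ==
[[10,15],[12,0]]
[[10,15],[12,6],[21,0]]
[[10,15],[12,18],[19,6],[21,0]]
[[10,15],[12,18],[19,6],[21,0],[27,4],[31,0]]
[[10,15],[12,18],[19,6],[21,14],[31,0]]
[[0,14],[10,15],[12,18],[19,6],[21,14],[31,0]]
[[0,14],[10,15],[12,18],[19,6],[21,14],[31,0],[37,14],[38,0]]
[[0,14],[10,15],[12,18],[19,14],[31,0],[37,14],[38,0]]
[[0,14],[10,15],[12,18],[19,14],[31,0],[37,14],[38,0]]
[[0,14],[10,15],[12,18],[19,14],[31,0],[37,14],[38,0]]
[[0,14],[10,15],[12,18],[19,14],[31,0],[37,14],[38,0]]
[[0,14],[10,15],[12,18],[19,14],[31,0],[37,14],[38,0],[47,1],[50,0]]
[[0,14],[10,15],[12,18],[19,14],[31,17],[42,0],[47,1],[50,0]]
[[0,19],[14,18],[19,14],[31,17],[42,0],[47,1],[50,0]]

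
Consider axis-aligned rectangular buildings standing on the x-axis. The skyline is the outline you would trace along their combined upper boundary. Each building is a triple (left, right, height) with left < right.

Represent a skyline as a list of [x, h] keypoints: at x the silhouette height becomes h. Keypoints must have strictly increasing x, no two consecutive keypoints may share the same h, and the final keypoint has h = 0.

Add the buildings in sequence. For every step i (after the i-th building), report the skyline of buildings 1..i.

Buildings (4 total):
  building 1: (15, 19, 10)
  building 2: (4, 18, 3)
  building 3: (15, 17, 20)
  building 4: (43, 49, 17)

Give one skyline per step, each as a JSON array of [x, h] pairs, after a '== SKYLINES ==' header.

== SKYLINES ==
[[15,10],[19,0]]
[[4,3],[15,10],[19,0]]
[[4,3],[15,20],[17,10],[19,0]]
[[4,3],[15,20],[17,10],[19,0],[43,17],[49,0]]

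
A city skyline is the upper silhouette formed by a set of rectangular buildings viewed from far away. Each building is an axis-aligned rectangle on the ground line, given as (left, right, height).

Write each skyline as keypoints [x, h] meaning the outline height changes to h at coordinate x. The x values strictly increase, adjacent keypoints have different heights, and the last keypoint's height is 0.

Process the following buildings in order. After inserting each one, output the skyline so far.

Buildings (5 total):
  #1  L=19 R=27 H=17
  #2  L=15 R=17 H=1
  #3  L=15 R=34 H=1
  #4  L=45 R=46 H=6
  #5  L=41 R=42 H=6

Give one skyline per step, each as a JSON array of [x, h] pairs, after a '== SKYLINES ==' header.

== SKYLINES ==
[[19,17],[27,0]]
[[15,1],[17,0],[19,17],[27,0]]
[[15,1],[19,17],[27,1],[34,0]]
[[15,1],[19,17],[27,1],[34,0],[45,6],[46,0]]
[[15,1],[19,17],[27,1],[34,0],[41,6],[42,0],[45,6],[46,0]]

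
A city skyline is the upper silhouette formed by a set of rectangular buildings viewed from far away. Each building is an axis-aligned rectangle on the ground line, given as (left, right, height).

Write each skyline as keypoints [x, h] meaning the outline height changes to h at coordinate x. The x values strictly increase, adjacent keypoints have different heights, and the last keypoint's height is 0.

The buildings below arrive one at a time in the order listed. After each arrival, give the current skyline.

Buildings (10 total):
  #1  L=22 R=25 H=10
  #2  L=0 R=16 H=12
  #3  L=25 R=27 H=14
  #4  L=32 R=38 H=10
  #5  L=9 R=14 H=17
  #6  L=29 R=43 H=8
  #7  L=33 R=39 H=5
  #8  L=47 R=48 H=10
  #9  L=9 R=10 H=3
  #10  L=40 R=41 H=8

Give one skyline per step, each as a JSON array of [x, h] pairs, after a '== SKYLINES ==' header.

== SKYLINES ==
[[22,10],[25,0]]
[[0,12],[16,0],[22,10],[25,0]]
[[0,12],[16,0],[22,10],[25,14],[27,0]]
[[0,12],[16,0],[22,10],[25,14],[27,0],[32,10],[38,0]]
[[0,12],[9,17],[14,12],[16,0],[22,10],[25,14],[27,0],[32,10],[38,0]]
[[0,12],[9,17],[14,12],[16,0],[22,10],[25,14],[27,0],[29,8],[32,10],[38,8],[43,0]]
[[0,12],[9,17],[14,12],[16,0],[22,10],[25,14],[27,0],[29,8],[32,10],[38,8],[43,0]]
[[0,12],[9,17],[14,12],[16,0],[22,10],[25,14],[27,0],[29,8],[32,10],[38,8],[43,0],[47,10],[48,0]]
[[0,12],[9,17],[14,12],[16,0],[22,10],[25,14],[27,0],[29,8],[32,10],[38,8],[43,0],[47,10],[48,0]]
[[0,12],[9,17],[14,12],[16,0],[22,10],[25,14],[27,0],[29,8],[32,10],[38,8],[43,0],[47,10],[48,0]]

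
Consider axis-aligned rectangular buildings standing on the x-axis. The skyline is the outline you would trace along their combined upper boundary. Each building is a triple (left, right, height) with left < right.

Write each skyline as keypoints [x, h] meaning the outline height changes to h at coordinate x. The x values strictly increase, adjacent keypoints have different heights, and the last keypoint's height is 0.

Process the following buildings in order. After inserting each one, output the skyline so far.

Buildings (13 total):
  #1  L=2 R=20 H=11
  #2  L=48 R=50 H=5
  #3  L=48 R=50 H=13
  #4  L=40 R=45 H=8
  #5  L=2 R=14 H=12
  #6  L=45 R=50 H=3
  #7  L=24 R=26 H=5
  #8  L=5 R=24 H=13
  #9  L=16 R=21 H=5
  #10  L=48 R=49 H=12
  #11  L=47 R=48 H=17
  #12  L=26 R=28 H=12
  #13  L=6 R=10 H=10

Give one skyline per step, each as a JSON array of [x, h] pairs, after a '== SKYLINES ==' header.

== SKYLINES ==
[[2,11],[20,0]]
[[2,11],[20,0],[48,5],[50,0]]
[[2,11],[20,0],[48,13],[50,0]]
[[2,11],[20,0],[40,8],[45,0],[48,13],[50,0]]
[[2,12],[14,11],[20,0],[40,8],[45,0],[48,13],[50,0]]
[[2,12],[14,11],[20,0],[40,8],[45,3],[48,13],[50,0]]
[[2,12],[14,11],[20,0],[24,5],[26,0],[40,8],[45,3],[48,13],[50,0]]
[[2,12],[5,13],[24,5],[26,0],[40,8],[45,3],[48,13],[50,0]]
[[2,12],[5,13],[24,5],[26,0],[40,8],[45,3],[48,13],[50,0]]
[[2,12],[5,13],[24,5],[26,0],[40,8],[45,3],[48,13],[50,0]]
[[2,12],[5,13],[24,5],[26,0],[40,8],[45,3],[47,17],[48,13],[50,0]]
[[2,12],[5,13],[24,5],[26,12],[28,0],[40,8],[45,3],[47,17],[48,13],[50,0]]
[[2,12],[5,13],[24,5],[26,12],[28,0],[40,8],[45,3],[47,17],[48,13],[50,0]]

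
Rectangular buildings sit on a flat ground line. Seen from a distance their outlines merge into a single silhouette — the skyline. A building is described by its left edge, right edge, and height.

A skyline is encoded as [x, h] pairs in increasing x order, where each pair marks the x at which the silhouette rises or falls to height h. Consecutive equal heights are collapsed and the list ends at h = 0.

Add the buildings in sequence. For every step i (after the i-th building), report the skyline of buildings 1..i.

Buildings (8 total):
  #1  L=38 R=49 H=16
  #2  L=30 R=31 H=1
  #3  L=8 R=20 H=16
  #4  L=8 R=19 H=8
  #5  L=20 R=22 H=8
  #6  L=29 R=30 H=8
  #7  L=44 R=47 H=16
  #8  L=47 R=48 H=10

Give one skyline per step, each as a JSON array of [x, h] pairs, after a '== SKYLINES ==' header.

== SKYLINES ==
[[38,16],[49,0]]
[[30,1],[31,0],[38,16],[49,0]]
[[8,16],[20,0],[30,1],[31,0],[38,16],[49,0]]
[[8,16],[20,0],[30,1],[31,0],[38,16],[49,0]]
[[8,16],[20,8],[22,0],[30,1],[31,0],[38,16],[49,0]]
[[8,16],[20,8],[22,0],[29,8],[30,1],[31,0],[38,16],[49,0]]
[[8,16],[20,8],[22,0],[29,8],[30,1],[31,0],[38,16],[49,0]]
[[8,16],[20,8],[22,0],[29,8],[30,1],[31,0],[38,16],[49,0]]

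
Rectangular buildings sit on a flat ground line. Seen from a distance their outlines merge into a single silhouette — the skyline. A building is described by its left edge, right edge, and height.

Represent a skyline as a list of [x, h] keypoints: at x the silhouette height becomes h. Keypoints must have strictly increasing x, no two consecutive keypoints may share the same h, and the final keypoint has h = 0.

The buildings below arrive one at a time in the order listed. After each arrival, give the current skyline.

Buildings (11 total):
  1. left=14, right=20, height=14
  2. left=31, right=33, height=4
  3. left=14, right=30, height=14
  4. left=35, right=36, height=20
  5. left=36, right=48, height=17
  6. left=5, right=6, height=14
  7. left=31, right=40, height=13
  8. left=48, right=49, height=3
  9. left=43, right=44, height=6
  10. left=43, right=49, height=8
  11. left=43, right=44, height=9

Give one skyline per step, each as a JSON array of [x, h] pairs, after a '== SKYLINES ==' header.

== SKYLINES ==
[[14,14],[20,0]]
[[14,14],[20,0],[31,4],[33,0]]
[[14,14],[30,0],[31,4],[33,0]]
[[14,14],[30,0],[31,4],[33,0],[35,20],[36,0]]
[[14,14],[30,0],[31,4],[33,0],[35,20],[36,17],[48,0]]
[[5,14],[6,0],[14,14],[30,0],[31,4],[33,0],[35,20],[36,17],[48,0]]
[[5,14],[6,0],[14,14],[30,0],[31,13],[35,20],[36,17],[48,0]]
[[5,14],[6,0],[14,14],[30,0],[31,13],[35,20],[36,17],[48,3],[49,0]]
[[5,14],[6,0],[14,14],[30,0],[31,13],[35,20],[36,17],[48,3],[49,0]]
[[5,14],[6,0],[14,14],[30,0],[31,13],[35,20],[36,17],[48,8],[49,0]]
[[5,14],[6,0],[14,14],[30,0],[31,13],[35,20],[36,17],[48,8],[49,0]]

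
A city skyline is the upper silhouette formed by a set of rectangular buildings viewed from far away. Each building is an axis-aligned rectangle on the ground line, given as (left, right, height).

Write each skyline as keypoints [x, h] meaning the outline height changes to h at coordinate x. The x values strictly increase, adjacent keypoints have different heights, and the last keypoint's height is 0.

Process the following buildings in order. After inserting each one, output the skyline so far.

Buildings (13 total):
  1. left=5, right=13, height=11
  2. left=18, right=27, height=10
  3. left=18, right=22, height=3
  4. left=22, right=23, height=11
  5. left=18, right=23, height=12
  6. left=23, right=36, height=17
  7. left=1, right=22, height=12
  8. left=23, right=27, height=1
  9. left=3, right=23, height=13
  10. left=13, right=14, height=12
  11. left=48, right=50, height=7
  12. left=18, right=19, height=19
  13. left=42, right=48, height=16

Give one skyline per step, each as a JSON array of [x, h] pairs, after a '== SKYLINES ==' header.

== SKYLINES ==
[[5,11],[13,0]]
[[5,11],[13,0],[18,10],[27,0]]
[[5,11],[13,0],[18,10],[27,0]]
[[5,11],[13,0],[18,10],[22,11],[23,10],[27,0]]
[[5,11],[13,0],[18,12],[23,10],[27,0]]
[[5,11],[13,0],[18,12],[23,17],[36,0]]
[[1,12],[23,17],[36,0]]
[[1,12],[23,17],[36,0]]
[[1,12],[3,13],[23,17],[36,0]]
[[1,12],[3,13],[23,17],[36,0]]
[[1,12],[3,13],[23,17],[36,0],[48,7],[50,0]]
[[1,12],[3,13],[18,19],[19,13],[23,17],[36,0],[48,7],[50,0]]
[[1,12],[3,13],[18,19],[19,13],[23,17],[36,0],[42,16],[48,7],[50,0]]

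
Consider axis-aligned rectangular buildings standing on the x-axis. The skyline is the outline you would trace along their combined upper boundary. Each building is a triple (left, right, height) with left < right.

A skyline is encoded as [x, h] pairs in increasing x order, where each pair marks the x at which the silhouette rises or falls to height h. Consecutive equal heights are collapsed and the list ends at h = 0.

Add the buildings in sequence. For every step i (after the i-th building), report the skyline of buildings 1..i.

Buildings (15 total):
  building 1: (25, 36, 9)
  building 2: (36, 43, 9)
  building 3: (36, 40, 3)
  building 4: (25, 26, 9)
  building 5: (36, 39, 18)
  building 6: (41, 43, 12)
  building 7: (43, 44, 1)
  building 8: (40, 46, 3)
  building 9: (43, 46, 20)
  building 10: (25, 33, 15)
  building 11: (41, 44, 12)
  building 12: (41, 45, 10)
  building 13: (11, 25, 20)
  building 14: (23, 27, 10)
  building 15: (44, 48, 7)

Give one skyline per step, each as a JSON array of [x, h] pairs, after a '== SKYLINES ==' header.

== SKYLINES ==
[[25,9],[36,0]]
[[25,9],[43,0]]
[[25,9],[43,0]]
[[25,9],[43,0]]
[[25,9],[36,18],[39,9],[43,0]]
[[25,9],[36,18],[39,9],[41,12],[43,0]]
[[25,9],[36,18],[39,9],[41,12],[43,1],[44,0]]
[[25,9],[36,18],[39,9],[41,12],[43,3],[46,0]]
[[25,9],[36,18],[39,9],[41,12],[43,20],[46,0]]
[[25,15],[33,9],[36,18],[39,9],[41,12],[43,20],[46,0]]
[[25,15],[33,9],[36,18],[39,9],[41,12],[43,20],[46,0]]
[[25,15],[33,9],[36,18],[39,9],[41,12],[43,20],[46,0]]
[[11,20],[25,15],[33,9],[36,18],[39,9],[41,12],[43,20],[46,0]]
[[11,20],[25,15],[33,9],[36,18],[39,9],[41,12],[43,20],[46,0]]
[[11,20],[25,15],[33,9],[36,18],[39,9],[41,12],[43,20],[46,7],[48,0]]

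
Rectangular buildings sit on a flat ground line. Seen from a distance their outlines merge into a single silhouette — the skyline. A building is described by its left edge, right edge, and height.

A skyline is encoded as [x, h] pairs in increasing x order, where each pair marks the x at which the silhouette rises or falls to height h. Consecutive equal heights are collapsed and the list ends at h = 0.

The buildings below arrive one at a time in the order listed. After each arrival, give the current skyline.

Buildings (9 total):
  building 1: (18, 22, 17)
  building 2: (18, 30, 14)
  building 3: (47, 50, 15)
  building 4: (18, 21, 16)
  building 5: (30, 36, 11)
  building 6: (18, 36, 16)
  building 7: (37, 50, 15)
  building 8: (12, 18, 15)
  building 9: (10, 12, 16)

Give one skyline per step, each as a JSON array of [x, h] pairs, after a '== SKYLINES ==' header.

== SKYLINES ==
[[18,17],[22,0]]
[[18,17],[22,14],[30,0]]
[[18,17],[22,14],[30,0],[47,15],[50,0]]
[[18,17],[22,14],[30,0],[47,15],[50,0]]
[[18,17],[22,14],[30,11],[36,0],[47,15],[50,0]]
[[18,17],[22,16],[36,0],[47,15],[50,0]]
[[18,17],[22,16],[36,0],[37,15],[50,0]]
[[12,15],[18,17],[22,16],[36,0],[37,15],[50,0]]
[[10,16],[12,15],[18,17],[22,16],[36,0],[37,15],[50,0]]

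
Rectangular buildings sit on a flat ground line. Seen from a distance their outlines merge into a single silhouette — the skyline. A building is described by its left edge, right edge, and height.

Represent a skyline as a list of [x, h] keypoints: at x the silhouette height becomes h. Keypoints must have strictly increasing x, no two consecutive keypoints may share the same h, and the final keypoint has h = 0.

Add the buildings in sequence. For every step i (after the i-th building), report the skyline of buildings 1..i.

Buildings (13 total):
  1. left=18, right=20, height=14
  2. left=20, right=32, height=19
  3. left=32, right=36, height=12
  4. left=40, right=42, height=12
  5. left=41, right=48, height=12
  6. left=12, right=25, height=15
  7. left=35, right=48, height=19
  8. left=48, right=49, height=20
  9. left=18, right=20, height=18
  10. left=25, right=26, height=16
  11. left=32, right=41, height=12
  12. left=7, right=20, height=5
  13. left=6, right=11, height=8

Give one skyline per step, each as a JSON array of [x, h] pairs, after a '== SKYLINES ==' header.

== SKYLINES ==
[[18,14],[20,0]]
[[18,14],[20,19],[32,0]]
[[18,14],[20,19],[32,12],[36,0]]
[[18,14],[20,19],[32,12],[36,0],[40,12],[42,0]]
[[18,14],[20,19],[32,12],[36,0],[40,12],[48,0]]
[[12,15],[20,19],[32,12],[36,0],[40,12],[48,0]]
[[12,15],[20,19],[32,12],[35,19],[48,0]]
[[12,15],[20,19],[32,12],[35,19],[48,20],[49,0]]
[[12,15],[18,18],[20,19],[32,12],[35,19],[48,20],[49,0]]
[[12,15],[18,18],[20,19],[32,12],[35,19],[48,20],[49,0]]
[[12,15],[18,18],[20,19],[32,12],[35,19],[48,20],[49,0]]
[[7,5],[12,15],[18,18],[20,19],[32,12],[35,19],[48,20],[49,0]]
[[6,8],[11,5],[12,15],[18,18],[20,19],[32,12],[35,19],[48,20],[49,0]]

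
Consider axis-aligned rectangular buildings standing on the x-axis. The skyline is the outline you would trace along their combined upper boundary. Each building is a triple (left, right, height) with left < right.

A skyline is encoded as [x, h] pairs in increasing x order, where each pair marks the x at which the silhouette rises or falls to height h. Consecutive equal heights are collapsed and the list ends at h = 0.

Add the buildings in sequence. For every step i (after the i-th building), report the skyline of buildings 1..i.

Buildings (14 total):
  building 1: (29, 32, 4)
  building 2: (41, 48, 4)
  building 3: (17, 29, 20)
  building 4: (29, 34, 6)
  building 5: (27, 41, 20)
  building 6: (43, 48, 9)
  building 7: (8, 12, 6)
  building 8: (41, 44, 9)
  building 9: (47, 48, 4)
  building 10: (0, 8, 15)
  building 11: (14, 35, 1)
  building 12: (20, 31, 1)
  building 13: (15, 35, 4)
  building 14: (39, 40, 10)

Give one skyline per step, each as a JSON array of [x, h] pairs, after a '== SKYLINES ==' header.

== SKYLINES ==
[[29,4],[32,0]]
[[29,4],[32,0],[41,4],[48,0]]
[[17,20],[29,4],[32,0],[41,4],[48,0]]
[[17,20],[29,6],[34,0],[41,4],[48,0]]
[[17,20],[41,4],[48,0]]
[[17,20],[41,4],[43,9],[48,0]]
[[8,6],[12,0],[17,20],[41,4],[43,9],[48,0]]
[[8,6],[12,0],[17,20],[41,9],[48,0]]
[[8,6],[12,0],[17,20],[41,9],[48,0]]
[[0,15],[8,6],[12,0],[17,20],[41,9],[48,0]]
[[0,15],[8,6],[12,0],[14,1],[17,20],[41,9],[48,0]]
[[0,15],[8,6],[12,0],[14,1],[17,20],[41,9],[48,0]]
[[0,15],[8,6],[12,0],[14,1],[15,4],[17,20],[41,9],[48,0]]
[[0,15],[8,6],[12,0],[14,1],[15,4],[17,20],[41,9],[48,0]]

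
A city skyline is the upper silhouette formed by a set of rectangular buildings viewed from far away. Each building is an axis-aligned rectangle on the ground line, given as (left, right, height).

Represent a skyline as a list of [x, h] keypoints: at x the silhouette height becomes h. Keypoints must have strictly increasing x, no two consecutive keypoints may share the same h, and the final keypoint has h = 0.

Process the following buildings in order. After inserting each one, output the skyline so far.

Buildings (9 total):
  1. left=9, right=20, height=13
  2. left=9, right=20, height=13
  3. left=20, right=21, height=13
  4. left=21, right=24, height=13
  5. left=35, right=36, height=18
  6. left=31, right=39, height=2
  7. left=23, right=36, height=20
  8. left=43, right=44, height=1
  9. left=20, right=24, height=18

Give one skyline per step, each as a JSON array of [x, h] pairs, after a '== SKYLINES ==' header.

== SKYLINES ==
[[9,13],[20,0]]
[[9,13],[20,0]]
[[9,13],[21,0]]
[[9,13],[24,0]]
[[9,13],[24,0],[35,18],[36,0]]
[[9,13],[24,0],[31,2],[35,18],[36,2],[39,0]]
[[9,13],[23,20],[36,2],[39,0]]
[[9,13],[23,20],[36,2],[39,0],[43,1],[44,0]]
[[9,13],[20,18],[23,20],[36,2],[39,0],[43,1],[44,0]]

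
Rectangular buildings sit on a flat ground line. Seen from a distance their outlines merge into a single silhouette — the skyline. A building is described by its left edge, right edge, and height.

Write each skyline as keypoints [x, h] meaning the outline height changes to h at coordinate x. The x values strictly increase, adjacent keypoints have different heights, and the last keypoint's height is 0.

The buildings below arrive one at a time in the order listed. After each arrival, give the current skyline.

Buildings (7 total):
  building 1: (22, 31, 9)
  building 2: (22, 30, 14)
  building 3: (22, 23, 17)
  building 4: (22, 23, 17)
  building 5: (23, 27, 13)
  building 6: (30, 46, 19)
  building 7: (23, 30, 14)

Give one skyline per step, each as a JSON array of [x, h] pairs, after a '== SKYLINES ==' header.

== SKYLINES ==
[[22,9],[31,0]]
[[22,14],[30,9],[31,0]]
[[22,17],[23,14],[30,9],[31,0]]
[[22,17],[23,14],[30,9],[31,0]]
[[22,17],[23,14],[30,9],[31,0]]
[[22,17],[23,14],[30,19],[46,0]]
[[22,17],[23,14],[30,19],[46,0]]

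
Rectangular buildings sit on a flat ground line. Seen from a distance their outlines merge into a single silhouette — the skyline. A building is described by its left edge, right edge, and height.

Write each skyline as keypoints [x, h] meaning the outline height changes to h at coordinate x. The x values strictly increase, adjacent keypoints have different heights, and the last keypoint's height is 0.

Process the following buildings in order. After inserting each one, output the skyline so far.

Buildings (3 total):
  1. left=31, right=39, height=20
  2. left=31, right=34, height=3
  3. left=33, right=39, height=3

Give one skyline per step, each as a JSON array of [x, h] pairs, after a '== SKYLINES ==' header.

== SKYLINES ==
[[31,20],[39,0]]
[[31,20],[39,0]]
[[31,20],[39,0]]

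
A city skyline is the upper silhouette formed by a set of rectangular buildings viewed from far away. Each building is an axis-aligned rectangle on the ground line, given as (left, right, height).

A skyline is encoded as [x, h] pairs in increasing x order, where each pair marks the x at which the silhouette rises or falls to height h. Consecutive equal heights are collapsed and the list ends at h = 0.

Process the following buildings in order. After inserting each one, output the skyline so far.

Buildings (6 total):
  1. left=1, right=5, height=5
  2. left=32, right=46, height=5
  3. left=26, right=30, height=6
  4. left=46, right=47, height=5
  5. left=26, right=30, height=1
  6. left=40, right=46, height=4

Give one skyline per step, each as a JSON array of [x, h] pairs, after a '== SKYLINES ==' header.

== SKYLINES ==
[[1,5],[5,0]]
[[1,5],[5,0],[32,5],[46,0]]
[[1,5],[5,0],[26,6],[30,0],[32,5],[46,0]]
[[1,5],[5,0],[26,6],[30,0],[32,5],[47,0]]
[[1,5],[5,0],[26,6],[30,0],[32,5],[47,0]]
[[1,5],[5,0],[26,6],[30,0],[32,5],[47,0]]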